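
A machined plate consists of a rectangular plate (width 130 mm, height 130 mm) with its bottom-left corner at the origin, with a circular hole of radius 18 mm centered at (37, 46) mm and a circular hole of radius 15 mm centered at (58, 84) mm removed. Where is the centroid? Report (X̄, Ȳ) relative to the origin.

X̄ = 67.20 mm, Ȳ = 65.39 mm

plate: A = 130 × 130 = 16900.00, centroid at (65.00, 65.00).
hole 1: A = −π·18² = -1017.88, centroid at (37.00, 46.00).
hole 2: A = −π·15² = -706.86, centroid at (58.00, 84.00).
ΣA = 15175.27 mm²
ΣAX̄ = (16900.00)(65.00) + (-1017.88)(37.00) + (-706.86)(58.00) = 1019840.80 mm³
ΣAȲ = (16900.00)(65.00) + (-1017.88)(46.00) + (-706.86)(84.00) = 992301.60 mm³
X̄ = 1019840.80 / 15175.27 = 67.20 mm
Ȳ = 992301.60 / 15175.27 = 65.39 mm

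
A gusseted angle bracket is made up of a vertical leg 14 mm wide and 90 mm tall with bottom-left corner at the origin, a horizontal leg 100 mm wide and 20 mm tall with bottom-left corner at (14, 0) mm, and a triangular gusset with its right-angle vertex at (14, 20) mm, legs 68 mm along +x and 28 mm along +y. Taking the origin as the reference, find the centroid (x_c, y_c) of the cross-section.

x_c = 40.77 mm, y_c = 24.84 mm

vertical leg: A = 14 × 90 = 1260.00, centroid at (7.00, 45.00).
horizontal leg: A = 100 × 20 = 2000.00, centroid at (64.00, 10.00).
gusset: A = ½·68·28 = 952.00, centroid at (36.67, 29.33).
ΣA = 4212.00 mm²
ΣAx_c = (1260.00)(7.00) + (2000.00)(64.00) + (952.00)(36.67) = 171726.67 mm³
ΣAy_c = (1260.00)(45.00) + (2000.00)(10.00) + (952.00)(29.33) = 104625.33 mm³
x_c = 171726.67 / 4212.00 = 40.77 mm
y_c = 104625.33 / 4212.00 = 24.84 mm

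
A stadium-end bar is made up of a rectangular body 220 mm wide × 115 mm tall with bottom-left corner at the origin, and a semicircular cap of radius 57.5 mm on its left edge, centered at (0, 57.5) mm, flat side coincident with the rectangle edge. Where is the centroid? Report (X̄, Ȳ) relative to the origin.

X̄ = 87.11 mm, Ȳ = 57.50 mm

rectangular body: A = 220 × 115 = 25300.00, centroid at (110.00, 57.50).
semicircular end: A = ½π·57.5² = 5193.45, centroid at (-24.40, 57.50).
ΣA = 30493.45 mm²
ΣAX̄ = (25300.00)(110.00) + (5193.45)(-24.40) = 2656260.42 mm³
ΣAȲ = (25300.00)(57.50) + (5193.45)(57.50) = 1753373.11 mm³
X̄ = 2656260.42 / 30493.45 = 87.11 mm
Ȳ = 1753373.11 / 30493.45 = 57.50 mm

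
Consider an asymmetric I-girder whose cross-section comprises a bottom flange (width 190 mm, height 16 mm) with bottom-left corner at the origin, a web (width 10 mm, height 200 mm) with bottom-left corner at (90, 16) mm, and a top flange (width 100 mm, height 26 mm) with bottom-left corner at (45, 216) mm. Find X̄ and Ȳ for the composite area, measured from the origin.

X̄ = 95.00 mm, Ȳ = 111.48 mm

Part | A | x̄ᵢ | ȳᵢ | A·x̄ᵢ | A·ȳᵢ
bottom flange | 3040.00 | 95.00 | 8.00 | 288800.00 | 24320.00
web | 2000.00 | 95.00 | 116.00 | 190000.00 | 232000.00
top flange | 2600.00 | 95.00 | 229.00 | 247000.00 | 595400.00
Σ | 7640.00 |  |  | 725800.00 | 851720.00
X̄ = 725800.00 / 7640.00 = 95.00 mm
Ȳ = 851720.00 / 7640.00 = 111.48 mm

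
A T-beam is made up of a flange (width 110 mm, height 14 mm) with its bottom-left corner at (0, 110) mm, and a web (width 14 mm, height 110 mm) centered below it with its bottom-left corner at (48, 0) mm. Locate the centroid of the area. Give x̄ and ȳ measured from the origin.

x̄ = 55.00 mm, ȳ = 86.00 mm

web: A = 14 × 110 = 1540.00, centroid at (55.00, 55.00).
flange: A = 110 × 14 = 1540.00, centroid at (55.00, 117.00).
ΣA = 3080.00 mm², ΣAx̄ = 169400.00 mm³, ΣAȳ = 264880.00 mm³.
x̄ = 169400.00/3080.00 = 55.00 mm; ȳ = 264880.00/3080.00 = 86.00 mm.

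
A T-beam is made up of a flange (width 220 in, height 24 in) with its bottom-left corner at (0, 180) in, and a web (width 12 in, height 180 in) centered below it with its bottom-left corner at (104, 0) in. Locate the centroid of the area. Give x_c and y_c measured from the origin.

web: A = 12 × 180 = 2160.00, centroid at (110.00, 90.00).
flange: A = 220 × 24 = 5280.00, centroid at (110.00, 192.00).
ΣA = 7440.00 in², ΣAx_c = 818400.00 in³, ΣAy_c = 1208160.00 in³.
x_c = 818400.00/7440.00 = 110.00 in; y_c = 1208160.00/7440.00 = 162.39 in.

x_c = 110.00 in, y_c = 162.39 in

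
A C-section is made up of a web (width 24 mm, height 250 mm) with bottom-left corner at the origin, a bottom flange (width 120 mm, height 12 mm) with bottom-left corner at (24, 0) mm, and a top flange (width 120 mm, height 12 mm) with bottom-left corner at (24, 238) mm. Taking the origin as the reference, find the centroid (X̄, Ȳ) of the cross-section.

web: A = 24 × 250 = 6000.00, centroid at (12.00, 125.00).
bottom flange: A = 120 × 12 = 1440.00, centroid at (84.00, 6.00).
top flange: A = 120 × 12 = 1440.00, centroid at (84.00, 244.00).
ΣA = 8880.00 mm²
ΣAX̄ = (6000.00)(12.00) + (1440.00)(84.00) + (1440.00)(84.00) = 313920.00 mm³
ΣAȲ = (6000.00)(125.00) + (1440.00)(6.00) + (1440.00)(244.00) = 1110000.00 mm³
X̄ = 313920.00 / 8880.00 = 35.35 mm
Ȳ = 1110000.00 / 8880.00 = 125.00 mm

X̄ = 35.35 mm, Ȳ = 125.00 mm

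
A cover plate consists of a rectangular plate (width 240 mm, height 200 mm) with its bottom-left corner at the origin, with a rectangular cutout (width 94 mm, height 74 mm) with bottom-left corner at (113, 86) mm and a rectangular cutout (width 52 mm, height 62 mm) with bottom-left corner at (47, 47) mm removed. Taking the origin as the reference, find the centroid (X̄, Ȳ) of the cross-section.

X̄ = 116.65 mm, Ȳ = 97.65 mm

plate: A = 240 × 200 = 48000.00, centroid at (120.00, 100.00).
hole 1: A = −(94 × 74) = -6956.00, centroid at (160.00, 123.00).
hole 2: A = −(52 × 62) = -3224.00, centroid at (73.00, 78.00).
ΣA = 37820.00 mm²
ΣAX̄ = (48000.00)(120.00) + (-6956.00)(160.00) + (-3224.00)(73.00) = 4411688.00 mm³
ΣAȲ = (48000.00)(100.00) + (-6956.00)(123.00) + (-3224.00)(78.00) = 3692940.00 mm³
X̄ = 4411688.00 / 37820.00 = 116.65 mm
Ȳ = 3692940.00 / 37820.00 = 97.65 mm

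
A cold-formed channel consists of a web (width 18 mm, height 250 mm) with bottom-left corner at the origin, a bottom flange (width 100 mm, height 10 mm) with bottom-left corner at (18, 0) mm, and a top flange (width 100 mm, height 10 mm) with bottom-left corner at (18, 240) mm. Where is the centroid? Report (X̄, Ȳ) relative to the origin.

Part | A | x̄ᵢ | ȳᵢ | A·x̄ᵢ | A·ȳᵢ
web | 4500.00 | 9.00 | 125.00 | 40500.00 | 562500.00
bottom flange | 1000.00 | 68.00 | 5.00 | 68000.00 | 5000.00
top flange | 1000.00 | 68.00 | 245.00 | 68000.00 | 245000.00
Σ | 6500.00 |  |  | 176500.00 | 812500.00
X̄ = 176500.00 / 6500.00 = 27.15 mm
Ȳ = 812500.00 / 6500.00 = 125.00 mm

X̄ = 27.15 mm, Ȳ = 125.00 mm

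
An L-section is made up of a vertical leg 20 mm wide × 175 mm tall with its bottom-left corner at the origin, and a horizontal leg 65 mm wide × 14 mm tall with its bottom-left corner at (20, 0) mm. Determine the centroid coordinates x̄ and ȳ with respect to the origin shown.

x̄ = 18.77 mm, ȳ = 70.89 mm

vertical leg: A = 20 × 175 = 3500.00, centroid at (10.00, 87.50).
horizontal leg: A = 65 × 14 = 910.00, centroid at (52.50, 7.00).
ΣA = 4410.00 mm², ΣAx̄ = 82775.00 mm³, ΣAȳ = 312620.00 mm³.
x̄ = 82775.00/4410.00 = 18.77 mm; ȳ = 312620.00/4410.00 = 70.89 mm.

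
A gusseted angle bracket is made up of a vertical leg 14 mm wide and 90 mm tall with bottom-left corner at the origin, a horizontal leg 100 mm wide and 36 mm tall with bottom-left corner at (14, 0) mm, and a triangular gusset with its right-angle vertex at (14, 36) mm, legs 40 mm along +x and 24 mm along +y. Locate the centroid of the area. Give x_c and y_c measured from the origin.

vertical leg: A = 14 × 90 = 1260.00, centroid at (7.00, 45.00).
horizontal leg: A = 100 × 36 = 3600.00, centroid at (64.00, 18.00).
gusset: A = ½·40·24 = 480.00, centroid at (27.33, 44.00).
ΣA = 5340.00 mm², ΣAx_c = 252340.00 mm³, ΣAy_c = 142620.00 mm³.
x_c = 252340.00/5340.00 = 47.25 mm; y_c = 142620.00/5340.00 = 26.71 mm.

x_c = 47.25 mm, y_c = 26.71 mm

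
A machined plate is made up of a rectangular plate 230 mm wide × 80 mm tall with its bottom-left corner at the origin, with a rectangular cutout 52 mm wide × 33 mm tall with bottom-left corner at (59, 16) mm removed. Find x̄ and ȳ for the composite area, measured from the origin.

Part | A | x̄ᵢ | ȳᵢ | A·x̄ᵢ | A·ȳᵢ
plate | 18400.00 | 115.00 | 40.00 | 2116000.00 | 736000.00
hole | -1716.00 | 85.00 | 32.50 | -145860.00 | -55770.00
Σ | 16684.00 |  |  | 1970140.00 | 680230.00
x̄ = 1970140.00 / 16684.00 = 118.09 mm
ȳ = 680230.00 / 16684.00 = 40.77 mm

x̄ = 118.09 mm, ȳ = 40.77 mm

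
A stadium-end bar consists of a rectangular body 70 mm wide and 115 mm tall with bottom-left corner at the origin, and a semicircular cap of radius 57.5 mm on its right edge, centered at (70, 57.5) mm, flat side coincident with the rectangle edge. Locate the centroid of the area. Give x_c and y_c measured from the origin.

rectangular body: A = 70 × 115 = 8050.00, centroid at (35.00, 57.50).
semicircular end: A = ½π·57.5² = 5193.45, centroid at (94.40, 57.50).
ΣA = 13243.45 mm², ΣAx_c = 772030.76 mm³, ΣAy_c = 761498.11 mm³.
x_c = 772030.76/13243.45 = 58.30 mm; y_c = 761498.11/13243.45 = 57.50 mm.

x_c = 58.30 mm, y_c = 57.50 mm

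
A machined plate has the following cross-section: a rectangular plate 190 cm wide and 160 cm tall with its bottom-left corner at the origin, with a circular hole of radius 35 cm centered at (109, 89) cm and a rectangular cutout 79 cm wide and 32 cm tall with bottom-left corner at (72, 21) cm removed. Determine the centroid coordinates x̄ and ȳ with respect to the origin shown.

plate: A = 190 × 160 = 30400.00, centroid at (95.00, 80.00).
hole 1: A = −π·35² = -3848.45, centroid at (109.00, 89.00).
hole 2: A = −(79 × 32) = -2528.00, centroid at (111.50, 37.00).
ΣA = 24023.55 cm², ΣAx̄ = 2186646.84 cm³, ΣAȳ = 1995951.86 cm³.
x̄ = 2186646.84/24023.55 = 91.02 cm; ȳ = 1995951.86/24023.55 = 83.08 cm.

x̄ = 91.02 cm, ȳ = 83.08 cm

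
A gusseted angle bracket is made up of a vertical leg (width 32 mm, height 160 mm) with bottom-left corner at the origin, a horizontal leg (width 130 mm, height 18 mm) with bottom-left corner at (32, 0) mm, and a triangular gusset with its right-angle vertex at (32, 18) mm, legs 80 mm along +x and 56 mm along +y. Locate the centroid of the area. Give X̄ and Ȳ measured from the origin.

X̄ = 45.39 mm, Ȳ = 52.87 mm

vertical leg: A = 32 × 160 = 5120.00, centroid at (16.00, 80.00).
horizontal leg: A = 130 × 18 = 2340.00, centroid at (97.00, 9.00).
gusset: A = ½·80·56 = 2240.00, centroid at (58.67, 36.67).
ΣA = 9700.00 mm²
ΣAX̄ = (5120.00)(16.00) + (2340.00)(97.00) + (2240.00)(58.67) = 440313.33 mm³
ΣAȲ = (5120.00)(80.00) + (2340.00)(9.00) + (2240.00)(36.67) = 512793.33 mm³
X̄ = 440313.33 / 9700.00 = 45.39 mm
Ȳ = 512793.33 / 9700.00 = 52.87 mm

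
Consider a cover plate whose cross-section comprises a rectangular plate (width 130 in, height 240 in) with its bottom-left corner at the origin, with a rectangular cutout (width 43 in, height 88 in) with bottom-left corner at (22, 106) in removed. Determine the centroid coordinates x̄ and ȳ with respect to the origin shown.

plate: A = 130 × 240 = 31200.00, centroid at (65.00, 120.00).
hole: A = −(43 × 88) = -3784.00, centroid at (43.50, 150.00).
ΣA = 27416.00 in², ΣAx̄ = 1863396.00 in³, ΣAȳ = 3176400.00 in³.
x̄ = 1863396.00/27416.00 = 67.97 in; ȳ = 3176400.00/27416.00 = 115.86 in.

x̄ = 67.97 in, ȳ = 115.86 in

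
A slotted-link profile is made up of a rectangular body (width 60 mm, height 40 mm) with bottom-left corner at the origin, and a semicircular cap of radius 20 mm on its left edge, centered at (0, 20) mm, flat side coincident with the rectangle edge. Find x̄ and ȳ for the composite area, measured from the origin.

rectangular body: A = 60 × 40 = 2400.00, centroid at (30.00, 20.00).
semicircular end: A = ½π·20² = 628.32, centroid at (-8.49, 20.00).
ΣA = 3028.32 mm²
ΣAx̄ = (2400.00)(30.00) + (628.32)(-8.49) = 66666.67 mm³
ΣAȳ = (2400.00)(20.00) + (628.32)(20.00) = 60566.37 mm³
x̄ = 66666.67 / 3028.32 = 22.01 mm
ȳ = 60566.37 / 3028.32 = 20.00 mm

x̄ = 22.01 mm, ȳ = 20.00 mm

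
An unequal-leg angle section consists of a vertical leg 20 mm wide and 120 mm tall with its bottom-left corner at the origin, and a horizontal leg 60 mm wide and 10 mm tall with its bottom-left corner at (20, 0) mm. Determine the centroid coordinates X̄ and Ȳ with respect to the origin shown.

Part | A | x̄ᵢ | ȳᵢ | A·x̄ᵢ | A·ȳᵢ
vertical leg | 2400.00 | 10.00 | 60.00 | 24000.00 | 144000.00
horizontal leg | 600.00 | 50.00 | 5.00 | 30000.00 | 3000.00
Σ | 3000.00 |  |  | 54000.00 | 147000.00
X̄ = 54000.00 / 3000.00 = 18.00 mm
Ȳ = 147000.00 / 3000.00 = 49.00 mm

X̄ = 18.00 mm, Ȳ = 49.00 mm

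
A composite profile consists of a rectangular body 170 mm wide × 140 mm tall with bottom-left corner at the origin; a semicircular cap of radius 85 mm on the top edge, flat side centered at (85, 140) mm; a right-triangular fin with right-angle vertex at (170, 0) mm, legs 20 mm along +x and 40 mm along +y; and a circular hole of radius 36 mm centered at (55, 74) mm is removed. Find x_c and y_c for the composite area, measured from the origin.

rectangular body: A = 170 × 140 = 23800.00, centroid at (85.00, 70.00).
semicircular top: A = ½π·85² = 11349.00, centroid at (85.00, 176.08).
triangular fin: A = ½·20·40 = 400.00, centroid at (176.67, 13.33).
hole: A = −π·36² = -4071.50, centroid at (55.00, 74.00).
ΣA = 31477.50 mm²
ΣAx_c = (23800.00)(85.00) + (11349.00)(85.00) + (400.00)(176.67) + (-4071.50)(55.00) = 2834399.24 mm³
ΣAy_c = (23800.00)(70.00) + (11349.00)(176.08) + (400.00)(13.33) + (-4071.50)(74.00) = 3368319.18 mm³
x_c = 2834399.24 / 31477.50 = 90.05 mm
y_c = 3368319.18 / 31477.50 = 107.01 mm

x_c = 90.05 mm, y_c = 107.01 mm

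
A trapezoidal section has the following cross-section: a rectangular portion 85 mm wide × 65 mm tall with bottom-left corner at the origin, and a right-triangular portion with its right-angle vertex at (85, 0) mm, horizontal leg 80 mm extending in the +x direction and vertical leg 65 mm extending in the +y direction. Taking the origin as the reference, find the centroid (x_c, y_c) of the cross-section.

x_c = 64.63 mm, y_c = 29.03 mm

Part | A | x̄ᵢ | ȳᵢ | A·x̄ᵢ | A·ȳᵢ
rectangular portion | 5525.00 | 42.50 | 32.50 | 234812.50 | 179562.50
triangular portion | 2600.00 | 111.67 | 21.67 | 290333.33 | 56333.33
Σ | 8125.00 |  |  | 525145.83 | 235895.83
x_c = 525145.83 / 8125.00 = 64.63 mm
y_c = 235895.83 / 8125.00 = 29.03 mm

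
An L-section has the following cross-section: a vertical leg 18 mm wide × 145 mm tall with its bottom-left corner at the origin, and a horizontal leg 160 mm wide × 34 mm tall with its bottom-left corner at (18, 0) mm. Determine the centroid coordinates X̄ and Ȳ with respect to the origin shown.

vertical leg: A = 18 × 145 = 2610.00, centroid at (9.00, 72.50).
horizontal leg: A = 160 × 34 = 5440.00, centroid at (98.00, 17.00).
ΣA = 8050.00 mm², ΣAX̄ = 556610.00 mm³, ΣAȲ = 281705.00 mm³.
X̄ = 556610.00/8050.00 = 69.14 mm; Ȳ = 281705.00/8050.00 = 34.99 mm.

X̄ = 69.14 mm, Ȳ = 34.99 mm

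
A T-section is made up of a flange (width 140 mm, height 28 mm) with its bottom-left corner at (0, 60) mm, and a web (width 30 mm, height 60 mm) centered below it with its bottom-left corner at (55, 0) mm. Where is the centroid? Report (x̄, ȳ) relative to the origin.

x̄ = 70.00 mm, ȳ = 60.15 mm

web: A = 30 × 60 = 1800.00, centroid at (70.00, 30.00).
flange: A = 140 × 28 = 3920.00, centroid at (70.00, 74.00).
ΣA = 5720.00 mm²
ΣAx̄ = (1800.00)(70.00) + (3920.00)(70.00) = 400400.00 mm³
ΣAȳ = (1800.00)(30.00) + (3920.00)(74.00) = 344080.00 mm³
x̄ = 400400.00 / 5720.00 = 70.00 mm
ȳ = 344080.00 / 5720.00 = 60.15 mm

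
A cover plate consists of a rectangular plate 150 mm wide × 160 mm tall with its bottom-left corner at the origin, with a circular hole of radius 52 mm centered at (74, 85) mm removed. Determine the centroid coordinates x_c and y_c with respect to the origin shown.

x_c = 75.55 mm, y_c = 77.26 mm

plate: A = 150 × 160 = 24000.00, centroid at (75.00, 80.00).
hole: A = −π·52² = -8494.87, centroid at (74.00, 85.00).
ΣA = 15505.13 mm², ΣAx_c = 1171379.88 mm³, ΣAy_c = 1197936.34 mm³.
x_c = 1171379.88/15505.13 = 75.55 mm; y_c = 1197936.34/15505.13 = 77.26 mm.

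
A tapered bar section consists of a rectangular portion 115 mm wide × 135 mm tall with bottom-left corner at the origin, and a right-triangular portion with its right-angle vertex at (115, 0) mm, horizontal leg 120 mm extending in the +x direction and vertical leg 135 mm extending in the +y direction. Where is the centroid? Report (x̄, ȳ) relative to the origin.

rectangular portion: A = 115 × 135 = 15525.00, centroid at (57.50, 67.50).
triangular portion: A = ½·120·135 = 8100.00, centroid at (155.00, 45.00).
ΣA = 23625.00 mm², ΣAx̄ = 2148187.50 mm³, ΣAȳ = 1412437.50 mm³.
x̄ = 2148187.50/23625.00 = 90.93 mm; ȳ = 1412437.50/23625.00 = 59.79 mm.

x̄ = 90.93 mm, ȳ = 59.79 mm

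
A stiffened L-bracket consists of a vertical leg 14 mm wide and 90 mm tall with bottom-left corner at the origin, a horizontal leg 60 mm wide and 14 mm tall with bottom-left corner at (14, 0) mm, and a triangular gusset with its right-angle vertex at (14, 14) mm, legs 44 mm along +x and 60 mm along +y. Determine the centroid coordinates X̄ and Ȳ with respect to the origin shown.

vertical leg: A = 14 × 90 = 1260.00, centroid at (7.00, 45.00).
horizontal leg: A = 60 × 14 = 840.00, centroid at (44.00, 7.00).
gusset: A = ½·44·60 = 1320.00, centroid at (28.67, 34.00).
ΣA = 3420.00 mm², ΣAX̄ = 83620.00 mm³, ΣAȲ = 107460.00 mm³.
X̄ = 83620.00/3420.00 = 24.45 mm; Ȳ = 107460.00/3420.00 = 31.42 mm.

X̄ = 24.45 mm, Ȳ = 31.42 mm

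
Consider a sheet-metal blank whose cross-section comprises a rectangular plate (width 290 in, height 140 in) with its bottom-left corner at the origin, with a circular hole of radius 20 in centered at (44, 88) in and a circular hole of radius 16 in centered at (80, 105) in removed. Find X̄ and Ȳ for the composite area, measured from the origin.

X̄ = 149.65 in, Ȳ = 68.68 in

Part | A | x̄ᵢ | ȳᵢ | A·x̄ᵢ | A·ȳᵢ
plate | 40600.00 | 145.00 | 70.00 | 5887000.00 | 2842000.00
hole 1 | -1256.64 | 44.00 | 88.00 | -55292.03 | -110584.06
hole 2 | -804.25 | 80.00 | 105.00 | -64339.82 | -84446.01
Σ | 38539.12 |  |  | 5767368.15 | 2646969.93
X̄ = 5767368.15 / 38539.12 = 149.65 in
Ȳ = 2646969.93 / 38539.12 = 68.68 in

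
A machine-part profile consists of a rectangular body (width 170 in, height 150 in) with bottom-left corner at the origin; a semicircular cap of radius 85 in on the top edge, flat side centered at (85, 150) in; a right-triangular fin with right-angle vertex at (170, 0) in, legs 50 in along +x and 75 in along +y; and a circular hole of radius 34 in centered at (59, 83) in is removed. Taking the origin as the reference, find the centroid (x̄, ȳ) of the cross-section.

rectangular body: A = 170 × 150 = 25500.00, centroid at (85.00, 75.00).
semicircular top: A = ½π·85² = 11349.00, centroid at (85.00, 186.08).
triangular fin: A = ½·50·75 = 1875.00, centroid at (186.67, 25.00).
hole: A = −π·34² = -3631.68, centroid at (59.00, 83.00).
ΣA = 35092.32 in²
ΣAx̄ = (25500.00)(85.00) + (11349.00)(85.00) + (1875.00)(186.67) + (-3631.68)(59.00) = 3267896.11 in³
ΣAȳ = (25500.00)(75.00) + (11349.00)(186.08) + (1875.00)(25.00) + (-3631.68)(83.00) = 3769712.65 in³
x̄ = 3267896.11 / 35092.32 = 93.12 in
ȳ = 3769712.65 / 35092.32 = 107.42 in

x̄ = 93.12 in, ȳ = 107.42 in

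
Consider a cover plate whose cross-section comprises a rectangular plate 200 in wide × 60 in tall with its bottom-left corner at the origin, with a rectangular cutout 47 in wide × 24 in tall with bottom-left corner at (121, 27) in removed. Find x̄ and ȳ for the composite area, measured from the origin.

plate: A = 200 × 60 = 12000.00, centroid at (100.00, 30.00).
hole: A = −(47 × 24) = -1128.00, centroid at (144.50, 39.00).
ΣA = 10872.00 in², ΣAx̄ = 1037004.00 in³, ΣAȳ = 316008.00 in³.
x̄ = 1037004.00/10872.00 = 95.38 in; ȳ = 316008.00/10872.00 = 29.07 in.

x̄ = 95.38 in, ȳ = 29.07 in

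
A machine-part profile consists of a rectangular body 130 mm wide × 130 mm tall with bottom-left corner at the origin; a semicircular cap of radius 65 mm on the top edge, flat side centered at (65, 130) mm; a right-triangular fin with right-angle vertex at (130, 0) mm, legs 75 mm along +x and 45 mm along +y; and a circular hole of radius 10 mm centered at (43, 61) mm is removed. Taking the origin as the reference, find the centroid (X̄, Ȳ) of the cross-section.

X̄ = 71.37 mm, Ȳ = 86.33 mm

Part | A | x̄ᵢ | ȳᵢ | A·x̄ᵢ | A·ȳᵢ
rectangular body | 16900.00 | 65.00 | 65.00 | 1098500.00 | 1098500.00
semicircular top | 6636.61 | 65.00 | 157.59 | 431379.94 | 1045843.22
triangular fin | 1687.50 | 155.00 | 15.00 | 261562.50 | 25312.50
hole | -314.16 | 43.00 | 61.00 | -13508.85 | -19163.72
Σ | 24909.96 |  |  | 1777933.59 | 2150492.00
X̄ = 1777933.59 / 24909.96 = 71.37 mm
Ȳ = 2150492.00 / 24909.96 = 86.33 mm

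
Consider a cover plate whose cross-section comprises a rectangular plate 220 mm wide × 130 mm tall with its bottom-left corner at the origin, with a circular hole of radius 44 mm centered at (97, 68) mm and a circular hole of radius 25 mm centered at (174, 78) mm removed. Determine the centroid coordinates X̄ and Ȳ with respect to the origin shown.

X̄ = 107.73 mm, Ȳ = 62.87 mm

Part | A | x̄ᵢ | ȳᵢ | A·x̄ᵢ | A·ȳᵢ
plate | 28600.00 | 110.00 | 65.00 | 3146000.00 | 1859000.00
hole 1 | -6082.12 | 97.00 | 68.00 | -589965.97 | -413584.39
hole 2 | -1963.50 | 174.00 | 78.00 | -341648.20 | -153152.64
Σ | 20554.38 |  |  | 2214385.83 | 1292262.97
X̄ = 2214385.83 / 20554.38 = 107.73 mm
Ȳ = 1292262.97 / 20554.38 = 62.87 mm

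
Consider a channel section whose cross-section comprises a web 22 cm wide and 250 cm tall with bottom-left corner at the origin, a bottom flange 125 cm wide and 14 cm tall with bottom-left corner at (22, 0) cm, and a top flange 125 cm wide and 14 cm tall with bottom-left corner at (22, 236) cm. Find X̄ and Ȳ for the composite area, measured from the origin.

X̄ = 39.58 cm, Ȳ = 125.00 cm

Part | A | x̄ᵢ | ȳᵢ | A·x̄ᵢ | A·ȳᵢ
web | 5500.00 | 11.00 | 125.00 | 60500.00 | 687500.00
bottom flange | 1750.00 | 84.50 | 7.00 | 147875.00 | 12250.00
top flange | 1750.00 | 84.50 | 243.00 | 147875.00 | 425250.00
Σ | 9000.00 |  |  | 356250.00 | 1125000.00
X̄ = 356250.00 / 9000.00 = 39.58 cm
Ȳ = 1125000.00 / 9000.00 = 125.00 cm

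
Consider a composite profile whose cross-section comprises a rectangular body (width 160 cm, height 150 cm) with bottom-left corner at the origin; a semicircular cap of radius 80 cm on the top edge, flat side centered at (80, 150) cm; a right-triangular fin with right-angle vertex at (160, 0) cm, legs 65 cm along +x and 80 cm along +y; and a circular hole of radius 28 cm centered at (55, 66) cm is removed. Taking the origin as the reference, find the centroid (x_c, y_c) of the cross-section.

Part | A | x̄ᵢ | ȳᵢ | A·x̄ᵢ | A·ȳᵢ
rectangular body | 24000.00 | 80.00 | 75.00 | 1920000.00 | 1800000.00
semicircular top | 10053.10 | 80.00 | 183.95 | 804247.72 | 1849297.81
triangular fin | 2600.00 | 181.67 | 26.67 | 472333.33 | 69333.33
hole | -2463.01 | 55.00 | 66.00 | -135465.48 | -162558.57
Σ | 34190.09 |  |  | 3061115.58 | 3556072.57
x_c = 3061115.58 / 34190.09 = 89.53 cm
y_c = 3556072.57 / 34190.09 = 104.01 cm

x_c = 89.53 cm, y_c = 104.01 cm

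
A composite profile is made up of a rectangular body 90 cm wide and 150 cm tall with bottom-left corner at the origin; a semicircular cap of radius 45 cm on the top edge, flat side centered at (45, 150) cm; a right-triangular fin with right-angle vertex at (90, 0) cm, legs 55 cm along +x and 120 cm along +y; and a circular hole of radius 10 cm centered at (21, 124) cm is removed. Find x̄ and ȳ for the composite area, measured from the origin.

rectangular body: A = 90 × 150 = 13500.00, centroid at (45.00, 75.00).
semicircular top: A = ½π·45² = 3180.86, centroid at (45.00, 169.10).
triangular fin: A = ½·55·120 = 3300.00, centroid at (108.33, 40.00).
hole: A = −π·10² = -314.16, centroid at (21.00, 124.00).
ΣA = 19666.70 cm², ΣAx̄ = 1101541.47 cm³, ΣAȳ = 1643423.64 cm³.
x̄ = 1101541.47/19666.70 = 56.01 cm; ȳ = 1643423.64/19666.70 = 83.56 cm.

x̄ = 56.01 cm, ȳ = 83.56 cm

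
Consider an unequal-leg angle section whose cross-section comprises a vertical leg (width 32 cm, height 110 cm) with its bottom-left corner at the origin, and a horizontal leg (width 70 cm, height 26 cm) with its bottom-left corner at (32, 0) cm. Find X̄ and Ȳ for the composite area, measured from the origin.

X̄ = 33.38 cm, Ȳ = 40.69 cm

Part | A | x̄ᵢ | ȳᵢ | A·x̄ᵢ | A·ȳᵢ
vertical leg | 3520.00 | 16.00 | 55.00 | 56320.00 | 193600.00
horizontal leg | 1820.00 | 67.00 | 13.00 | 121940.00 | 23660.00
Σ | 5340.00 |  |  | 178260.00 | 217260.00
X̄ = 178260.00 / 5340.00 = 33.38 cm
Ȳ = 217260.00 / 5340.00 = 40.69 cm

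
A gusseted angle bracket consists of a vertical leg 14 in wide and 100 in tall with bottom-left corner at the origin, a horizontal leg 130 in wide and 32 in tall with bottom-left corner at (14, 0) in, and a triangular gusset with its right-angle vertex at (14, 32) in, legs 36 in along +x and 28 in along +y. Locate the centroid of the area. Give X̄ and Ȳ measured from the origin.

vertical leg: A = 14 × 100 = 1400.00, centroid at (7.00, 50.00).
horizontal leg: A = 130 × 32 = 4160.00, centroid at (79.00, 16.00).
gusset: A = ½·36·28 = 504.00, centroid at (26.00, 41.33).
ΣA = 6064.00 in²
ΣAX̄ = (1400.00)(7.00) + (4160.00)(79.00) + (504.00)(26.00) = 351544.00 in³
ΣAȲ = (1400.00)(50.00) + (4160.00)(16.00) + (504.00)(41.33) = 157392.00 in³
X̄ = 351544.00 / 6064.00 = 57.97 in
Ȳ = 157392.00 / 6064.00 = 25.96 in

X̄ = 57.97 in, Ȳ = 25.96 in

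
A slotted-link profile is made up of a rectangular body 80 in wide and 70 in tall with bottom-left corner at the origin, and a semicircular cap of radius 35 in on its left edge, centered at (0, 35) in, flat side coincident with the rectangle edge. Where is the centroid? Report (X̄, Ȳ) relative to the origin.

rectangular body: A = 80 × 70 = 5600.00, centroid at (40.00, 35.00).
semicircular end: A = ½π·35² = 1924.23, centroid at (-14.85, 35.00).
ΣA = 7524.23 in², ΣAX̄ = 195416.67 in³, ΣAȲ = 263347.89 in³.
X̄ = 195416.67/7524.23 = 25.97 in; Ȳ = 263347.89/7524.23 = 35.00 in.

X̄ = 25.97 in, Ȳ = 35.00 in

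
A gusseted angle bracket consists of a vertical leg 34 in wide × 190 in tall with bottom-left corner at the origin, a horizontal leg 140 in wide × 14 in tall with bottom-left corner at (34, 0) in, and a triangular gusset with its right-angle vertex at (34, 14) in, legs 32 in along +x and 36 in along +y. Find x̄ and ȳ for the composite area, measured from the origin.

vertical leg: A = 34 × 190 = 6460.00, centroid at (17.00, 95.00).
horizontal leg: A = 140 × 14 = 1960.00, centroid at (104.00, 7.00).
gusset: A = ½·32·36 = 576.00, centroid at (44.67, 26.00).
ΣA = 8996.00 in²
ΣAx̄ = (6460.00)(17.00) + (1960.00)(104.00) + (576.00)(44.67) = 339388.00 in³
ΣAȳ = (6460.00)(95.00) + (1960.00)(7.00) + (576.00)(26.00) = 642396.00 in³
x̄ = 339388.00 / 8996.00 = 37.73 in
ȳ = 642396.00 / 8996.00 = 71.41 in

x̄ = 37.73 in, ȳ = 71.41 in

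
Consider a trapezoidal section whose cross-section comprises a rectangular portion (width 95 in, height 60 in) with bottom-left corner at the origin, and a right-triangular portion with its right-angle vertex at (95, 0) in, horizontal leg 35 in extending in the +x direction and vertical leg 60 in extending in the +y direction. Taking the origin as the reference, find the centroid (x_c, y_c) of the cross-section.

x_c = 56.70 in, y_c = 28.44 in

rectangular portion: A = 95 × 60 = 5700.00, centroid at (47.50, 30.00).
triangular portion: A = ½·35·60 = 1050.00, centroid at (106.67, 20.00).
ΣA = 6750.00 in²
ΣAx_c = (5700.00)(47.50) + (1050.00)(106.67) = 382750.00 in³
ΣAy_c = (5700.00)(30.00) + (1050.00)(20.00) = 192000.00 in³
x_c = 382750.00 / 6750.00 = 56.70 in
y_c = 192000.00 / 6750.00 = 28.44 in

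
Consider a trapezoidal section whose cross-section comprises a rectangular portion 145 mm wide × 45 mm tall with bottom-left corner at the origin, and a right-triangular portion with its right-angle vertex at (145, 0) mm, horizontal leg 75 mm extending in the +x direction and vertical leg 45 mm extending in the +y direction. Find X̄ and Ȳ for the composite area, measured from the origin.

X̄ = 92.53 mm, Ȳ = 20.96 mm

rectangular portion: A = 145 × 45 = 6525.00, centroid at (72.50, 22.50).
triangular portion: A = ½·75·45 = 1687.50, centroid at (170.00, 15.00).
ΣA = 8212.50 mm²
ΣAX̄ = (6525.00)(72.50) + (1687.50)(170.00) = 759937.50 mm³
ΣAȲ = (6525.00)(22.50) + (1687.50)(15.00) = 172125.00 mm³
X̄ = 759937.50 / 8212.50 = 92.53 mm
Ȳ = 172125.00 / 8212.50 = 20.96 mm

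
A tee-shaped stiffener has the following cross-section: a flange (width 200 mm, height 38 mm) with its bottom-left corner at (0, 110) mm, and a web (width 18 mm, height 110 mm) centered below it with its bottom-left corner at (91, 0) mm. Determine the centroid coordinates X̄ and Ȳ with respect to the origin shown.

X̄ = 100.00 mm, Ȳ = 113.71 mm

web: A = 18 × 110 = 1980.00, centroid at (100.00, 55.00).
flange: A = 200 × 38 = 7600.00, centroid at (100.00, 129.00).
ΣA = 9580.00 mm²
ΣAX̄ = (1980.00)(100.00) + (7600.00)(100.00) = 958000.00 mm³
ΣAȲ = (1980.00)(55.00) + (7600.00)(129.00) = 1089300.00 mm³
X̄ = 958000.00 / 9580.00 = 100.00 mm
Ȳ = 1089300.00 / 9580.00 = 113.71 mm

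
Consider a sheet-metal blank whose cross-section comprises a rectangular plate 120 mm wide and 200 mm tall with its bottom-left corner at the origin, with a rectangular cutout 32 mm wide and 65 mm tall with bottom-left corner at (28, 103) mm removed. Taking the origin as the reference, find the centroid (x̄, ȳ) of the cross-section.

x̄ = 61.52 mm, ȳ = 96.63 mm

Part | A | x̄ᵢ | ȳᵢ | A·x̄ᵢ | A·ȳᵢ
plate | 24000.00 | 60.00 | 100.00 | 1440000.00 | 2400000.00
hole | -2080.00 | 44.00 | 135.50 | -91520.00 | -281840.00
Σ | 21920.00 |  |  | 1348480.00 | 2118160.00
x̄ = 1348480.00 / 21920.00 = 61.52 mm
ȳ = 2118160.00 / 21920.00 = 96.63 mm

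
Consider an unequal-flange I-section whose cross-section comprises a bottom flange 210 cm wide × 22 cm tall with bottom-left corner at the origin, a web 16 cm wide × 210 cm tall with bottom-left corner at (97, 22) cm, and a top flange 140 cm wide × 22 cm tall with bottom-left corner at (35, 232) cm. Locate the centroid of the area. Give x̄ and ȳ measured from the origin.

bottom flange: A = 210 × 22 = 4620.00, centroid at (105.00, 11.00).
web: A = 16 × 210 = 3360.00, centroid at (105.00, 127.00).
top flange: A = 140 × 22 = 3080.00, centroid at (105.00, 243.00).
ΣA = 11060.00 cm², ΣAx̄ = 1161300.00 cm³, ΣAȳ = 1225980.00 cm³.
x̄ = 1161300.00/11060.00 = 105.00 cm; ȳ = 1225980.00/11060.00 = 110.85 cm.

x̄ = 105.00 cm, ȳ = 110.85 cm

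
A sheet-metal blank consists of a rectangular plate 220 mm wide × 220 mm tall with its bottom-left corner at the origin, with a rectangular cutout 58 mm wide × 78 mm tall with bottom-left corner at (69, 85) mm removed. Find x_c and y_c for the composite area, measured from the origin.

Part | A | x̄ᵢ | ȳᵢ | A·x̄ᵢ | A·ȳᵢ
plate | 48400.00 | 110.00 | 110.00 | 5324000.00 | 5324000.00
hole | -4524.00 | 98.00 | 124.00 | -443352.00 | -560976.00
Σ | 43876.00 |  |  | 4880648.00 | 4763024.00
x_c = 4880648.00 / 43876.00 = 111.24 mm
y_c = 4763024.00 / 43876.00 = 108.56 mm

x_c = 111.24 mm, y_c = 108.56 mm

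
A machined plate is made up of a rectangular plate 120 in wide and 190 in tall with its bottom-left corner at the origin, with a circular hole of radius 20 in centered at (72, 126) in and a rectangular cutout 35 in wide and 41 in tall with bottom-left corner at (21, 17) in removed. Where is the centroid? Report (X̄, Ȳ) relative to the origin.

X̄ = 60.78 in, Ȳ = 97.17 in

Part | A | x̄ᵢ | ȳᵢ | A·x̄ᵢ | A·ȳᵢ
plate | 22800.00 | 60.00 | 95.00 | 1368000.00 | 2166000.00
hole 1 | -1256.64 | 72.00 | 126.00 | -90477.87 | -158336.27
hole 2 | -1435.00 | 38.50 | 37.50 | -55247.50 | -53812.50
Σ | 20108.36 |  |  | 1222274.63 | 1953851.23
X̄ = 1222274.63 / 20108.36 = 60.78 in
Ȳ = 1953851.23 / 20108.36 = 97.17 in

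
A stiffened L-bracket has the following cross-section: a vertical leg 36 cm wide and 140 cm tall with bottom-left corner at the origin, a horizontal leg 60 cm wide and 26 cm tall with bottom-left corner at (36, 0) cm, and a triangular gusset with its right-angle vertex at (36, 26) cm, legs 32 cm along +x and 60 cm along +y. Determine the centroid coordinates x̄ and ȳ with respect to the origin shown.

vertical leg: A = 36 × 140 = 5040.00, centroid at (18.00, 70.00).
horizontal leg: A = 60 × 26 = 1560.00, centroid at (66.00, 13.00).
gusset: A = ½·32·60 = 960.00, centroid at (46.67, 46.00).
ΣA = 7560.00 cm²
ΣAx̄ = (5040.00)(18.00) + (1560.00)(66.00) + (960.00)(46.67) = 238480.00 cm³
ΣAȳ = (5040.00)(70.00) + (1560.00)(13.00) + (960.00)(46.00) = 417240.00 cm³
x̄ = 238480.00 / 7560.00 = 31.54 cm
ȳ = 417240.00 / 7560.00 = 55.19 cm

x̄ = 31.54 cm, ȳ = 55.19 cm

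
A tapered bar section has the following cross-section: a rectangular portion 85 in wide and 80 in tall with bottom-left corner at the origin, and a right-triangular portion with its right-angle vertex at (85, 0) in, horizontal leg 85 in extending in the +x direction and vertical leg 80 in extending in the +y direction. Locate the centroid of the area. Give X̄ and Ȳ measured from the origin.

X̄ = 66.11 in, Ȳ = 35.56 in

Part | A | x̄ᵢ | ȳᵢ | A·x̄ᵢ | A·ȳᵢ
rectangular portion | 6800.00 | 42.50 | 40.00 | 289000.00 | 272000.00
triangular portion | 3400.00 | 113.33 | 26.67 | 385333.33 | 90666.67
Σ | 10200.00 |  |  | 674333.33 | 362666.67
X̄ = 674333.33 / 10200.00 = 66.11 in
Ȳ = 362666.67 / 10200.00 = 35.56 in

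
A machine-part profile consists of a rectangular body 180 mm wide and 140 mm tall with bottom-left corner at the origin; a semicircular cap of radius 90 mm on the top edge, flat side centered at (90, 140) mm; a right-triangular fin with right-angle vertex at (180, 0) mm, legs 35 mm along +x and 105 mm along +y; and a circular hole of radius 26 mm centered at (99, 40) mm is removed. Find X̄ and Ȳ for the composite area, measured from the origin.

X̄ = 94.46 mm, Ȳ = 106.56 mm

Part | A | x̄ᵢ | ȳᵢ | A·x̄ᵢ | A·ȳᵢ
rectangular body | 25200.00 | 90.00 | 70.00 | 2268000.00 | 1764000.00
semicircular top | 12723.45 | 90.00 | 178.20 | 1145110.52 | 2267283.03
triangular fin | 1837.50 | 191.67 | 35.00 | 352187.50 | 64312.50
hole | -2123.72 | 99.00 | 40.00 | -210247.95 | -84948.67
Σ | 37637.23 |  |  | 3555050.08 | 4010646.87
X̄ = 3555050.08 / 37637.23 = 94.46 mm
Ȳ = 4010646.87 / 37637.23 = 106.56 mm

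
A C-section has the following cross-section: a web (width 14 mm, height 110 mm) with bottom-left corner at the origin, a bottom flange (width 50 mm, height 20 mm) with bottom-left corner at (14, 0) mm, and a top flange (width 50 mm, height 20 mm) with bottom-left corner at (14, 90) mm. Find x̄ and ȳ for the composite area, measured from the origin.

x̄ = 25.08 mm, ȳ = 55.00 mm

web: A = 14 × 110 = 1540.00, centroid at (7.00, 55.00).
bottom flange: A = 50 × 20 = 1000.00, centroid at (39.00, 10.00).
top flange: A = 50 × 20 = 1000.00, centroid at (39.00, 100.00).
ΣA = 3540.00 mm²
ΣAx̄ = (1540.00)(7.00) + (1000.00)(39.00) + (1000.00)(39.00) = 88780.00 mm³
ΣAȳ = (1540.00)(55.00) + (1000.00)(10.00) + (1000.00)(100.00) = 194700.00 mm³
x̄ = 88780.00 / 3540.00 = 25.08 mm
ȳ = 194700.00 / 3540.00 = 55.00 mm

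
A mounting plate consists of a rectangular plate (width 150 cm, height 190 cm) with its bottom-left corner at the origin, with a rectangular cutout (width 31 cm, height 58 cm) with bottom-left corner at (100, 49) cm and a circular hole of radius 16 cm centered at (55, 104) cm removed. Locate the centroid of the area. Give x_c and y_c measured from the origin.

x_c = 72.81 cm, y_c = 95.90 cm

Part | A | x̄ᵢ | ȳᵢ | A·x̄ᵢ | A·ȳᵢ
plate | 28500.00 | 75.00 | 95.00 | 2137500.00 | 2707500.00
hole 1 | -1798.00 | 115.50 | 78.00 | -207669.00 | -140244.00
hole 2 | -804.25 | 55.00 | 104.00 | -44233.62 | -83641.76
Σ | 25897.75 |  |  | 1885597.38 | 2483614.24
x_c = 1885597.38 / 25897.75 = 72.81 cm
y_c = 2483614.24 / 25897.75 = 95.90 cm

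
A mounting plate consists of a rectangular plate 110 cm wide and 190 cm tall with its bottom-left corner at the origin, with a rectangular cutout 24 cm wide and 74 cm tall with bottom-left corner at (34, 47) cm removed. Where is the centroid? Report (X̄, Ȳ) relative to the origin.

plate: A = 110 × 190 = 20900.00, centroid at (55.00, 95.00).
hole: A = −(24 × 74) = -1776.00, centroid at (46.00, 84.00).
ΣA = 19124.00 cm²
ΣAX̄ = (20900.00)(55.00) + (-1776.00)(46.00) = 1067804.00 cm³
ΣAȲ = (20900.00)(95.00) + (-1776.00)(84.00) = 1836316.00 cm³
X̄ = 1067804.00 / 19124.00 = 55.84 cm
Ȳ = 1836316.00 / 19124.00 = 96.02 cm

X̄ = 55.84 cm, Ȳ = 96.02 cm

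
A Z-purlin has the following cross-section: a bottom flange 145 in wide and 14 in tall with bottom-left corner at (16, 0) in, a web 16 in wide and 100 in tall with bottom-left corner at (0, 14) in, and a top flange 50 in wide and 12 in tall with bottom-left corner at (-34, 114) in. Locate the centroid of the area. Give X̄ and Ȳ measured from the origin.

X̄ = 44.22 in, Ȳ = 44.59 in

bottom flange: A = 145 × 14 = 2030.00, centroid at (88.50, 7.00).
web: A = 16 × 100 = 1600.00, centroid at (8.00, 64.00).
top flange: A = 50 × 12 = 600.00, centroid at (-9.00, 120.00).
ΣA = 4230.00 in², ΣAX̄ = 187055.00 in³, ΣAȲ = 188610.00 in³.
X̄ = 187055.00/4230.00 = 44.22 in; Ȳ = 188610.00/4230.00 = 44.59 in.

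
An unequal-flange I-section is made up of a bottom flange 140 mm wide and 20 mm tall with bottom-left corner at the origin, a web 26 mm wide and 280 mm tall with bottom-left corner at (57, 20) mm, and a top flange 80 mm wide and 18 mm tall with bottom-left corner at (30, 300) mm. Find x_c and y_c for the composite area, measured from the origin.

x_c = 70.00 mm, y_c = 142.17 mm

bottom flange: A = 140 × 20 = 2800.00, centroid at (70.00, 10.00).
web: A = 26 × 280 = 7280.00, centroid at (70.00, 160.00).
top flange: A = 80 × 18 = 1440.00, centroid at (70.00, 309.00).
ΣA = 11520.00 mm², ΣAx_c = 806400.00 mm³, ΣAy_c = 1637760.00 mm³.
x_c = 806400.00/11520.00 = 70.00 mm; y_c = 1637760.00/11520.00 = 142.17 mm.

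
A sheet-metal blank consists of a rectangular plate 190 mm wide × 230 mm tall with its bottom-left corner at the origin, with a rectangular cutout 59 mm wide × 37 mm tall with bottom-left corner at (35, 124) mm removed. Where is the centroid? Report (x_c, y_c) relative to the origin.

Part | A | x̄ᵢ | ȳᵢ | A·x̄ᵢ | A·ȳᵢ
plate | 43700.00 | 95.00 | 115.00 | 4151500.00 | 5025500.00
hole | -2183.00 | 64.50 | 142.50 | -140803.50 | -311077.50
Σ | 41517.00 |  |  | 4010696.50 | 4714422.50
x_c = 4010696.50 / 41517.00 = 96.60 mm
y_c = 4714422.50 / 41517.00 = 113.55 mm

x_c = 96.60 mm, y_c = 113.55 mm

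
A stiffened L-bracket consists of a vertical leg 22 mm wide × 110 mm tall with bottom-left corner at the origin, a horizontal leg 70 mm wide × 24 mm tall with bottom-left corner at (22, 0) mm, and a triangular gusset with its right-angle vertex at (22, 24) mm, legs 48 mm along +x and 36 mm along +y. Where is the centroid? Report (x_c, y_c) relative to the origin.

Part | A | x̄ᵢ | ȳᵢ | A·x̄ᵢ | A·ȳᵢ
vertical leg | 2420.00 | 11.00 | 55.00 | 26620.00 | 133100.00
horizontal leg | 1680.00 | 57.00 | 12.00 | 95760.00 | 20160.00
gusset | 864.00 | 38.00 | 36.00 | 32832.00 | 31104.00
Σ | 4964.00 |  |  | 155212.00 | 184364.00
x_c = 155212.00 / 4964.00 = 31.27 mm
y_c = 184364.00 / 4964.00 = 37.14 mm

x_c = 31.27 mm, y_c = 37.14 mm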